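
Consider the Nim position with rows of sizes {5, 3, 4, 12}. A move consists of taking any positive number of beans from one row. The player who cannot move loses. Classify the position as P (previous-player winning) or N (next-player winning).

Nim-sum: 5 XOR 3 XOR 4 XOR 12 = 14.
The nim-sum is 14 ≠ 0, so this is an N-position: the player to move can win.

N-position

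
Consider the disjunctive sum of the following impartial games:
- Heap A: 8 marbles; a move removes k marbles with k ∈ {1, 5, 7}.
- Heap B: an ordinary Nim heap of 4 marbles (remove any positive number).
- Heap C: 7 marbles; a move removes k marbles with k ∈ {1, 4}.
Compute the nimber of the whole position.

4

For heap A, compute g(0), g(1), … with moves {1, 5, 7}:
k:     0  1  2  3  4  5  6  7  8
g(k):  0  1  0  1  0  1  0  1  0
So g(8) = 0.
Heap B is a plain Nim heap of size 4, so its Grundy value is 4.
Grundy values for heap C (subtraction set {1, 4}):
k:     0  1  2  3  4  5  6  7
g(k):  0  1  0  1  2  0  1  0
So g(7) = 0.
By the Sprague-Grundy theorem, the Grundy value of a sum of independent games is the XOR of the component values.
Combined value = 0 XOR 4 XOR 0 = 4.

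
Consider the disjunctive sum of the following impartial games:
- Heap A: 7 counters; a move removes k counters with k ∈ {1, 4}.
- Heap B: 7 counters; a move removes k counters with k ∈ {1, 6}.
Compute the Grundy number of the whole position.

0

For heap A, compute g(0), g(1), … with moves {1, 4}:
g(0) = mex{} = 0
g(1) = mex{0} = 1
g(2) = mex{1} = 0
g(3) = mex{0} = 1
g(4) = mex{0,1} = 2
g(5) = mex{1,2} = 0
g(6) = mex{0} = 1
g(7) = mex{1} = 0
So g(7) = 0.
Build the Grundy sequence for heap B with g(k) = mex{g(k−s) : s ∈ {1, 6}, s ≤ k}:
g(0) = mex{} = 0
g(1) = mex{0} = 1
g(2) = mex{1} = 0
g(3) = mex{0} = 1
g(4) = mex{1} = 0
g(5) = mex{0} = 1
g(6) = mex{0,1} = 2
g(7) = mex{1,2} = 0
So g(7) = 0.
By the Sprague-Grundy theorem, the Grundy value of a sum of independent games is the XOR of the component values.
Combined value = 0 XOR 0 = 0.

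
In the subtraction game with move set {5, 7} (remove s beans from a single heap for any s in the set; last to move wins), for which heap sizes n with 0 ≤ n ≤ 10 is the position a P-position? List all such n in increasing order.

0, 1, 2, 3, 4

Grundy values for subtraction set {5, 7}:
g(0) = mex{} = 0
g(1) = mex{} = 0
g(2) = mex{} = 0
g(3) = mex{} = 0
g(4) = mex{} = 0
g(5) = mex{0} = 1
g(6) = mex{0} = 1
g(7) = mex{0} = 1
g(8) = mex{0} = 1
g(9) = mex{0} = 1
g(10) = mex{0,1} = 2
The P-positions (g = 0) in 0..10 are 0, 1, 2, 3, 4.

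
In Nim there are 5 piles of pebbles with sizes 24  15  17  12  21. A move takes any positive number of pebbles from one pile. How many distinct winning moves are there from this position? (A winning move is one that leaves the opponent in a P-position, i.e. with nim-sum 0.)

Nim-sum: 24 XOR 15 XOR 17 XOR 12 XOR 21 = 31.
The overall nim-sum is X = 31. A pile of size p has a winning move iff p XOR X < p (reduce it to p XOR X).
  24: 24 XOR 31 = 7 < 24 — winning move (to 7).
  15: 15 XOR 31 = 16 ≥ 15 — no move.
  17: 17 XOR 31 = 14 < 17 — winning move (to 14).
  12: 12 XOR 31 = 19 ≥ 12 — no move.
  21: 21 XOR 31 = 10 < 21 — winning move (to 10).
That gives 3 winning moves.

3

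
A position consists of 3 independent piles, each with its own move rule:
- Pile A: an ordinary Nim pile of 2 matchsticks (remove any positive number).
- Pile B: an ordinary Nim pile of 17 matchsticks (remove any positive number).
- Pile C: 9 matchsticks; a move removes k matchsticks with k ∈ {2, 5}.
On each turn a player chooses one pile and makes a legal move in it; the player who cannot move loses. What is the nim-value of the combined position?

18

Pile A is a plain Nim pile of size 2, so its Grundy value is 2.
Pile B is a plain Nim pile of size 17, so its Grundy value is 17.
Build the Grundy sequence for pile C with g(k) = mex{g(k−s) : s ∈ {2, 5}, s ≤ k}:
g(0) = mex{} = 0
g(1) = mex{} = 0
g(2) = mex{0} = 1
g(3) = mex{0} = 1
g(4) = mex{1} = 0
g(5) = mex{0,1} = 2
g(6) = mex{0} = 1
g(7) = mex{1,2} = 0
g(8) = mex{1} = 0
g(9) = mex{0} = 1
So g(9) = 1.
By the Sprague-Grundy theorem, the Grundy value of a sum of independent games is the XOR of the component values.
Combined value = 2 XOR 17 XOR 1 = 18.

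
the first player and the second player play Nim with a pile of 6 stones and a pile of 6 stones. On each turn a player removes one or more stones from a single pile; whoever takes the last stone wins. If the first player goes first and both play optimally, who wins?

the second player wins

Compute the nim-sum pairwise:
6 ^ 6 = 0
The nim-sum is 0, so this is a P-position: the player to move is in a losing position under optimal play; the first player is about to move from it and so loses — the second player wins.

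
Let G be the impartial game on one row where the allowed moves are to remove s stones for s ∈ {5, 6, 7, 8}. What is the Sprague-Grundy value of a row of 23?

2

Compute g(0), g(1), … for moves {5, 6, 7, 8}:
k:     0  1  2  3  4  5  6  7  8  9 10 11 12 13 14 15 16 17 18 19 20 21 22 23
g(k):  0  0  0  0  0  1  1  1  1  1  2  2  2  0  0  0  0  0  1  1  1  1  1  2
So g(23) = 2.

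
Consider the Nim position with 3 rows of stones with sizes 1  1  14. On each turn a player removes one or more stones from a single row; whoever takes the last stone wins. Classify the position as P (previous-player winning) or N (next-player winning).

N-position

Write each in binary and XOR column by column:
  0001  (1)
  0001  (1)
  1110  (14)
  ----
  1110  (14)
The nim-sum is 14 ≠ 0, so this is an N-position: the player to move can win.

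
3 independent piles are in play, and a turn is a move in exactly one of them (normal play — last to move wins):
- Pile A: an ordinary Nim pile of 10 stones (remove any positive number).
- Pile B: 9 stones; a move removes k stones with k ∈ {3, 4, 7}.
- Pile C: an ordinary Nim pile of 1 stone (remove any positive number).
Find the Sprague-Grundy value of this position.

Pile A is a plain Nim pile of size 10, so its Grundy value is 10.
For pile B, compute g(0), g(1), … with moves {3, 4, 7}:
g(0) = mex{} = 0
g(1) = mex{} = 0
g(2) = mex{} = 0
g(3) = mex{0} = 1
g(4) = mex{0} = 1
g(5) = mex{0} = 1
g(6) = mex{0,1} = 2
g(7) = mex{0,1} = 2
g(8) = mex{0,1} = 2
g(9) = mex{0,1,2} = 3
So g(9) = 3.
Pile C is a plain Nim pile of size 1, so its Grundy value is 1.
By the Sprague-Grundy theorem, the Grundy value of a sum of independent games is the XOR of the component values.
Combined value = 10 ⊕ 3 ⊕ 1 = 8.

8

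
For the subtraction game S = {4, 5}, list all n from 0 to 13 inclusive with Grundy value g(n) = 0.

Build the Grundy sequence with g(k) = mex{g(k−s) : s ∈ {4, 5}, s ≤ k}:
k:     0  1  2  3  4  5  6  7  8  9 10 11 12 13
g(k):  0  0  0  0  1  1  1  1  2  0  0  0  0  1
The P-positions (g = 0) in 0..13 are 0, 1, 2, 3, 9, 10, 11, 12.

0, 1, 2, 3, 9, 10, 11, 12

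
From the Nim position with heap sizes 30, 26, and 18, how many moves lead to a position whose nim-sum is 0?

Bitwise XOR of the heap sizes:
  11110  (30)
  11010  (26)
  10010  (18)
  -----
  10110  (22)
The overall nim-sum is X = 22. A heap of size p has a winning move iff p XOR X < p (reduce it to p XOR X).
  30: 30 XOR 22 = 8 < 30 — winning move (to 8).
  26: 26 XOR 22 = 12 < 26 — winning move (to 12).
  18: 18 XOR 22 = 4 < 18 — winning move (to 4).
That gives 3 winning moves.

3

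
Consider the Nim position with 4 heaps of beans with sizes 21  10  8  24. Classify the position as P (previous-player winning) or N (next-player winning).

N-position

Compute the nim-sum pairwise:
21 XOR 10 = 31
31 XOR 8 = 23
23 XOR 24 = 15
The nim-sum is 15 ≠ 0, so this is an N-position: the player to move can win.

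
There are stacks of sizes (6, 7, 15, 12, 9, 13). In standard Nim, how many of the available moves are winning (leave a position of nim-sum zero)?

5

Compute the nim-sum pairwise:
6 ^ 7 = 1
1 ^ 15 = 14
14 ^ 12 = 2
2 ^ 9 = 11
11 ^ 13 = 6
The overall nim-sum is X = 6. A stack of size p has a winning move iff p XOR X < p (reduce it to p XOR X).
  6: 6 XOR 6 = 0 < 6 — winning move (to 0).
  7: 7 XOR 6 = 1 < 7 — winning move (to 1).
  15: 15 XOR 6 = 9 < 15 — winning move (to 9).
  12: 12 XOR 6 = 10 < 12 — winning move (to 10).
  9: 9 XOR 6 = 15 ≥ 9 — no move.
  13: 13 XOR 6 = 11 < 13 — winning move (to 11).
That gives 5 winning moves.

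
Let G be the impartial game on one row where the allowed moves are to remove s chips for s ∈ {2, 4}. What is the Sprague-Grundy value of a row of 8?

1

Build the Grundy sequence with g(k) = mex{g(k−s) : s ∈ {2, 4}, s ≤ k}:
k:     0  1  2  3  4  5  6  7  8
g(k):  0  0  1  1  2  2  0  0  1
So g(8) = 1.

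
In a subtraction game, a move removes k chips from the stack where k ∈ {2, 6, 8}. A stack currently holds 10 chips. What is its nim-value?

3

Compute g(0), g(1), … for moves {2, 6, 8}:
k:     0  1  2  3  4  5  6  7  8  9 10
g(k):  0  0  1  1  0  0  1  1  2  2  3
So g(10) = 3.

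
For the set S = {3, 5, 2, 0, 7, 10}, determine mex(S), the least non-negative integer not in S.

1

0 is in the set but 1 is not, so the mex is 1.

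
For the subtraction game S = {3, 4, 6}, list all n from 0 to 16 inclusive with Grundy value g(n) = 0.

0, 1, 2, 9, 10, 11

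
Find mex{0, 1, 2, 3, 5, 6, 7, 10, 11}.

The values 0, 1, 2, 3 are all present; 4 is the first non-negative integer missing from the set.

4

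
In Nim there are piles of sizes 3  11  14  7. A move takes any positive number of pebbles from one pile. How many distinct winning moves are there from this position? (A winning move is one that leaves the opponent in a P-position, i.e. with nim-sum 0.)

Nim-sum: 3 XOR 11 XOR 14 XOR 7 = 1.
The overall nim-sum is X = 1. A pile of size p has a winning move iff p XOR X < p (reduce it to p XOR X).
  3: 3 XOR 1 = 2 < 3 — winning move (to 2).
  11: 11 XOR 1 = 10 < 11 — winning move (to 10).
  14: 14 XOR 1 = 15 ≥ 14 — no move.
  7: 7 XOR 1 = 6 < 7 — winning move (to 6).
That gives 3 winning moves.

3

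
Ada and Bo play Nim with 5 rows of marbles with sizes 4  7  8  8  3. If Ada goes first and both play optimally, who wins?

Bo wins

Nim-sum: 4 ⊕ 7 ⊕ 8 ⊕ 8 ⊕ 3 = 0.
The nim-sum is 0, so this is a P-position: the player to move is in a losing position under optimal play; Ada is about to move from it and so loses — Bo wins.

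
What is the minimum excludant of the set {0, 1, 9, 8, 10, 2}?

The values 0, 1, 2 are all present; 3 is the first non-negative integer missing from the set.

3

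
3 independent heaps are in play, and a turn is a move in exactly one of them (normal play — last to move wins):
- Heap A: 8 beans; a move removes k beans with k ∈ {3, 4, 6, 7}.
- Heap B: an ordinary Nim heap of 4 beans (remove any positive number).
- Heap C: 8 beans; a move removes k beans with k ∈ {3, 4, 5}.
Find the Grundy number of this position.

For heap A, compute g(0), g(1), … with moves {3, 4, 6, 7}:
g(0) = mex{} = 0
g(1) = mex{} = 0
g(2) = mex{} = 0
g(3) = mex{0} = 1
g(4) = mex{0} = 1
g(5) = mex{0} = 1
g(6) = mex{0,1} = 2
g(7) = mex{0,1} = 2
g(8) = mex{0,1} = 2
So g(8) = 2.
Heap B is a plain Nim heap of size 4, so its Grundy value is 4.
Grundy values for heap C (subtraction set {3, 4, 5}):
k:     0  1  2  3  4  5  6  7  8
g(k):  0  0  0  1  1  1  2  2  0
So g(8) = 0.
By the Sprague-Grundy theorem, the Grundy value of a sum of independent games is the XOR of the component values.
Combined value = 2 XOR 4 XOR 0 = 6.

6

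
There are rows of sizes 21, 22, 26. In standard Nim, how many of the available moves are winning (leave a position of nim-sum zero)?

Compute the nim-sum pairwise:
21 ⊕ 22 = 3
3 ⊕ 26 = 25
The overall nim-sum is X = 25. A row of size p has a winning move iff p XOR X < p (reduce it to p XOR X).
  21: 21 XOR 25 = 12 < 21 — winning move (to 12).
  22: 22 XOR 25 = 15 < 22 — winning move (to 15).
  26: 26 XOR 25 = 3 < 26 — winning move (to 3).
That gives 3 winning moves.

3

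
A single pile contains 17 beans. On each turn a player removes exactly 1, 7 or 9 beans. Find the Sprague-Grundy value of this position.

1

Build the Grundy sequence with g(k) = mex{g(k−s) : s ∈ {1, 7, 9}, s ≤ k}:
k:     0  1  2  3  4  5  6  7  8  9 10 11 12 13 14 15 16 17
g(k):  0  1  0  1  0  1  0  1  0  1  0  1  0  1  0  1  0  1
So g(17) = 1.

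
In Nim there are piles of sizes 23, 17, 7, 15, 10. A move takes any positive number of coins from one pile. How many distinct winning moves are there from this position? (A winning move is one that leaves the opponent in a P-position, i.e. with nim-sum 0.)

Nim-sum: 23 ⊕ 17 ⊕ 7 ⊕ 15 ⊕ 10 = 4.
The overall nim-sum is X = 4. A pile of size p has a winning move iff p XOR X < p (reduce it to p XOR X).
  23: 23 XOR 4 = 19 < 23 — winning move (to 19).
  17: 17 XOR 4 = 21 ≥ 17 — no move.
  7: 7 XOR 4 = 3 < 7 — winning move (to 3).
  15: 15 XOR 4 = 11 < 15 — winning move (to 11).
  10: 10 XOR 4 = 14 ≥ 10 — no move.
That gives 3 winning moves.

3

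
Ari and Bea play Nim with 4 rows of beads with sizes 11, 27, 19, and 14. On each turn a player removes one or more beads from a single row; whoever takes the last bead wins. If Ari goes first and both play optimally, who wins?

Ari wins

Compute the nim-sum pairwise:
11 XOR 27 = 16
16 XOR 19 = 3
3 XOR 14 = 13
The nim-sum is 13 ≠ 0, so this is an N-position: the player to move can win; Ari has a winning move.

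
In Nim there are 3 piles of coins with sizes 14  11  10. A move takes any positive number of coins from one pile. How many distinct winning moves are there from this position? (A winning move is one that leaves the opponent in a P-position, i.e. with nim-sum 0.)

3

Nim-sum: 14 XOR 11 XOR 10 = 15.
The overall nim-sum is X = 15. A pile of size p has a winning move iff p XOR X < p (reduce it to p XOR X).
  14: 14 XOR 15 = 1 < 14 — winning move (to 1).
  11: 11 XOR 15 = 4 < 11 — winning move (to 4).
  10: 10 XOR 15 = 5 < 10 — winning move (to 5).
That gives 3 winning moves.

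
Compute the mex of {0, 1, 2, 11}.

3

The values 0, 1, 2 are all present; 3 is the first non-negative integer missing from the set.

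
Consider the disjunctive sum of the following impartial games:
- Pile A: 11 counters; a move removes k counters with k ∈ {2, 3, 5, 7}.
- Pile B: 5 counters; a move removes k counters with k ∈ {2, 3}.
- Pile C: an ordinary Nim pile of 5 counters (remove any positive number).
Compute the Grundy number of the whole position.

4

Build the Grundy sequence for pile A with g(k) = mex{g(k−s) : s ∈ {2, 3, 5, 7}, s ≤ k}:
k:     0  1  2  3  4  5  6  7  8  9 10 11
g(k):  0  0  1  1  2  2  3  3  4  0  0  1
So g(11) = 1.
Grundy values for pile B (subtraction set {2, 3}):
k:     0  1  2  3  4  5
g(k):  0  0  1  1  2  0
So g(5) = 0.
Pile C is a plain Nim pile of size 5, so its Grundy value is 5.
By the Sprague-Grundy theorem, the Grundy value of a sum of independent games is the XOR of the component values.
Combined value = 1 XOR 0 XOR 5 = 4.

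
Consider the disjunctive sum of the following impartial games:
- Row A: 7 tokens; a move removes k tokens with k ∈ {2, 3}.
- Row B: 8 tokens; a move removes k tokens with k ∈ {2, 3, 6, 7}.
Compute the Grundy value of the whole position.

3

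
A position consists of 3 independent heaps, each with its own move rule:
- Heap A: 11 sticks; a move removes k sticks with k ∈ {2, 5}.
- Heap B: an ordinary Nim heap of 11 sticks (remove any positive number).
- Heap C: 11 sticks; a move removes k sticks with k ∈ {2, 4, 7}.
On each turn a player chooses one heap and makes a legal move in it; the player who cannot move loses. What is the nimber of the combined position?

Grundy values for heap A (subtraction set {2, 5}):
k:     0  1  2  3  4  5  6  7  8  9 10 11
g(k):  0  0  1  1  0  2  1  0  0  1  1  0
So g(11) = 0.
Heap B is a plain Nim heap of size 11, so its Grundy value is 11.
Build the Grundy sequence for heap C with g(k) = mex{g(k−s) : s ∈ {2, 4, 7}, s ≤ k}:
g(0) = mex{} = 0
g(1) = mex{} = 0
g(2) = mex{0} = 1
g(3) = mex{0} = 1
g(4) = mex{0,1} = 2
g(5) = mex{0,1} = 2
g(6) = mex{1,2} = 0
g(7) = mex{0,1,2} = 3
g(8) = mex{0,2} = 1
g(9) = mex{1,2,3} = 0
g(10) = mex{0,1} = 2
g(11) = mex{0,2,3} = 1
So g(11) = 1.
The value of a disjunctive sum is the nim-sum of the parts.
Combined value = 0 ⊕ 11 ⊕ 1 = 10.

10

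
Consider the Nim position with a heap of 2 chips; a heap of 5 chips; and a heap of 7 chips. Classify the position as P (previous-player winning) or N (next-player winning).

Compute the nim-sum pairwise:
2 ⊕ 5 = 7
7 ⊕ 7 = 0
The nim-sum is 0, so this is a P-position: the player to move is in a losing position under optimal play.

P-position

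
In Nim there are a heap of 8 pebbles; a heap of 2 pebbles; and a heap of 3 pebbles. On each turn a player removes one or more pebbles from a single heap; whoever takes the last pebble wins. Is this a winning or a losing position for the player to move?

Bitwise XOR of the heap sizes:
  1000  (8)
  0010  (2)
  0011  (3)
  ----
  1001  (9)
The nim-sum is 9 ≠ 0, so this is an N-position: the player to move can win.

Winning position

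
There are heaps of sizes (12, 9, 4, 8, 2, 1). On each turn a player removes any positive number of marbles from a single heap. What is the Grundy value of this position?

10

Compute the nim-sum pairwise:
12 ^ 9 = 5
5 ^ 4 = 1
1 ^ 8 = 9
9 ^ 2 = 11
11 ^ 1 = 10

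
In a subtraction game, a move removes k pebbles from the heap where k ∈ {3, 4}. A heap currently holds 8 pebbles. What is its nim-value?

0

Grundy values for subtraction set {3, 4}:
g(0) = mex{} = 0
g(1) = mex{} = 0
g(2) = mex{} = 0
g(3) = mex{0} = 1
g(4) = mex{0} = 1
g(5) = mex{0} = 1
g(6) = mex{0,1} = 2
g(7) = mex{1} = 0
g(8) = mex{1} = 0
So g(8) = 0.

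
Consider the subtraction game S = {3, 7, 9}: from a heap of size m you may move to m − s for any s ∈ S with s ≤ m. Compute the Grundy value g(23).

Grundy values for subtraction set {3, 7, 9}:
k:     0  1  2  3  4  5  6  7  8  9 10 11 12 13 14 15 16 17 18 19 20 21 22 23
g(k):  0  0  0  1  1  1  0  2  2  1  3  3  0  2  0  1  0  1  0  1  0  1  0  1
So g(23) = 1.

1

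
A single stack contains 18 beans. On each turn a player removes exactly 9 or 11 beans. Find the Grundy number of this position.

2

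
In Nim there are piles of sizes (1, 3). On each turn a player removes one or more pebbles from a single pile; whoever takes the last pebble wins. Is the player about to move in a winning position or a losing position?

Winning position

Compute the nim-sum pairwise:
1 XOR 3 = 2
The nim-sum is 2 ≠ 0, so this is an N-position: the player to move can win.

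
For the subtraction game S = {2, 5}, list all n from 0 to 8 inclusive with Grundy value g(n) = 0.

0, 1, 4, 7, 8

Build the Grundy sequence with g(k) = mex{g(k−s) : s ∈ {2, 5}, s ≤ k}:
g(0) = mex{} = 0
g(1) = mex{} = 0
g(2) = mex{0} = 1
g(3) = mex{0} = 1
g(4) = mex{1} = 0
g(5) = mex{0,1} = 2
g(6) = mex{0} = 1
g(7) = mex{1,2} = 0
g(8) = mex{1} = 0
The P-positions (g = 0) in 0..8 are 0, 1, 4, 7, 8.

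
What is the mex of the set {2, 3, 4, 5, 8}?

0

0 is not in the set, so the mex is 0.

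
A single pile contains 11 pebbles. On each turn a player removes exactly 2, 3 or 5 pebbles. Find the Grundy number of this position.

2

Compute g(0), g(1), … for moves {2, 3, 5}:
k:     0  1  2  3  4  5  6  7  8  9 10 11
g(k):  0  0  1  1  2  2  3  0  0  1  1  2
So g(11) = 2.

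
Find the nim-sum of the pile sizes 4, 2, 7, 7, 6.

0

Compute the nim-sum pairwise:
4 ^ 2 = 6
6 ^ 7 = 1
1 ^ 7 = 6
6 ^ 6 = 0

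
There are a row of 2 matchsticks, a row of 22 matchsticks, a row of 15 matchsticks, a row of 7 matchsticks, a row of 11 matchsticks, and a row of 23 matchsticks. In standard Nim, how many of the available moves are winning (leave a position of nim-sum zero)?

0

Write each in binary and XOR column by column:
  00010  (2)
  10110  (22)
  01111  (15)
  00111  (7)
  01011  (11)
  10111  (23)
  -----
  00000  (0)
The nim-sum is already 0, so every move leaves a nonzero nim-sum — there are no winning moves.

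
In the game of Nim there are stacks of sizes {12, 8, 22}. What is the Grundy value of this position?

Compute the nim-sum pairwise:
12 ⊕ 8 = 4
4 ⊕ 22 = 18

18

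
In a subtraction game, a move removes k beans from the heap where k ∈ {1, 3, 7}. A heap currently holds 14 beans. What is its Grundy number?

Build the Grundy sequence with g(k) = mex{g(k−s) : s ∈ {1, 3, 7}, s ≤ k}:
k:     0  1  2  3  4  5  6  7  8  9 10 11 12 13 14
g(k):  0  1  0  1  0  1  0  1  0  1  0  1  0  1  0
So g(14) = 0.

0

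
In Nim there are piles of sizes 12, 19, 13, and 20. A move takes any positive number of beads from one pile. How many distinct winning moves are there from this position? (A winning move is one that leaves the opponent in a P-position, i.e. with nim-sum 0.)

Compute the nim-sum pairwise:
12 ⊕ 19 = 31
31 ⊕ 13 = 18
18 ⊕ 20 = 6
The overall nim-sum is X = 6. A pile of size p has a winning move iff p XOR X < p (reduce it to p XOR X).
  12: 12 XOR 6 = 10 < 12 — winning move (to 10).
  19: 19 XOR 6 = 21 ≥ 19 — no move.
  13: 13 XOR 6 = 11 < 13 — winning move (to 11).
  20: 20 XOR 6 = 18 < 20 — winning move (to 18).
That gives 3 winning moves.

3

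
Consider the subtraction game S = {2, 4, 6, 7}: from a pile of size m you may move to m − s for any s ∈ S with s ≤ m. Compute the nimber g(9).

Build the Grundy sequence with g(k) = mex{g(k−s) : s ∈ {2, 4, 6, 7}, s ≤ k}:
g(0) = mex{} = 0
g(1) = mex{} = 0
g(2) = mex{0} = 1
g(3) = mex{0} = 1
g(4) = mex{0,1} = 2
g(5) = mex{0,1} = 2
g(6) = mex{0,1,2} = 3
g(7) = mex{0,1,2} = 3
g(8) = mex{0,1,2,3} = 4
g(9) = mex{1,2,3} = 0
So g(9) = 0.

0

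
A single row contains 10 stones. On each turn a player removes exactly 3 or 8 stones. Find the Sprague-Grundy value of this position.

1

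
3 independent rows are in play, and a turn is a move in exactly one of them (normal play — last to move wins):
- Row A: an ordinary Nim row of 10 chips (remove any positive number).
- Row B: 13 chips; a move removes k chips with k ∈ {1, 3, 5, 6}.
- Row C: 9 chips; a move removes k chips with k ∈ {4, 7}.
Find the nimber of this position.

8

Row A is a plain Nim row of size 10, so its Grundy value is 10.
Grundy values for row B (subtraction set {1, 3, 5, 6}):
k:     0  1  2  3  4  5  6  7  8  9 10 11 12 13
g(k):  0  1  0  1  0  1  2  3  2  3  2  0  1  0
So g(13) = 0.
Build the Grundy sequence for row C with g(k) = mex{g(k−s) : s ∈ {4, 7}, s ≤ k}:
k:     0  1  2  3  4  5  6  7  8  9
g(k):  0  0  0  0  1  1  1  1  2  2
So g(9) = 2.
The value of a disjunctive sum is the nim-sum of the parts.
Combined value = 10 XOR 0 XOR 2 = 8.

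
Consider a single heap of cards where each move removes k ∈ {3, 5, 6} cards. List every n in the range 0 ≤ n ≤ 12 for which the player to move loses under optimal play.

Compute g(0), g(1), … for moves {3, 5, 6}:
g(0) = mex{} = 0
g(1) = mex{} = 0
g(2) = mex{} = 0
g(3) = mex{0} = 1
g(4) = mex{0} = 1
g(5) = mex{0} = 1
g(6) = mex{0,1} = 2
g(7) = mex{0,1} = 2
g(8) = mex{0,1} = 2
g(9) = mex{1,2} = 0
g(10) = mex{1,2} = 0
g(11) = mex{1,2} = 0
g(12) = mex{0,2} = 1
The P-positions (g = 0) in 0..12 are 0, 1, 2, 9, 10, 11.

0, 1, 2, 9, 10, 11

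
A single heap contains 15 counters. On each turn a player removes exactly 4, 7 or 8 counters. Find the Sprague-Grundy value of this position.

0

Build the Grundy sequence with g(k) = mex{g(k−s) : s ∈ {4, 7, 8}, s ≤ k}:
k:     0  1  2  3  4  5  6  7  8  9 10 11 12 13 14 15
g(k):  0  0  0  0  1  1  1  1  2  2  2  2  0  0  0  0
So g(15) = 0.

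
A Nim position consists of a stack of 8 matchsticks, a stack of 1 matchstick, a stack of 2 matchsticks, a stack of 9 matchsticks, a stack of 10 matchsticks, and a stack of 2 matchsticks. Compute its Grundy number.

10

Nim-sum: 8 ⊕ 1 ⊕ 2 ⊕ 9 ⊕ 10 ⊕ 2 = 10.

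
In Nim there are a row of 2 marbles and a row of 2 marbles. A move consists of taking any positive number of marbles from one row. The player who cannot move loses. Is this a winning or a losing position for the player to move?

Losing position

Compute the nim-sum pairwise:
2 XOR 2 = 0
The nim-sum is 0, so this is a P-position: the player to move is in a losing position under optimal play.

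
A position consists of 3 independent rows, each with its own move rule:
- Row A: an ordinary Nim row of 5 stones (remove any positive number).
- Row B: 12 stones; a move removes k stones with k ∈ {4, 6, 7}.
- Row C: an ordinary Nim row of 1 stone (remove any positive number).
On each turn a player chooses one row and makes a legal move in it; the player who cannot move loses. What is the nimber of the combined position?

Row A is a plain Nim row of size 5, so its Grundy value is 5.
Grundy values for row B (subtraction set {4, 6, 7}):
g(0) = mex{} = 0
g(1) = mex{} = 0
g(2) = mex{} = 0
g(3) = mex{} = 0
g(4) = mex{0} = 1
g(5) = mex{0} = 1
g(6) = mex{0} = 1
g(7) = mex{0} = 1
g(8) = mex{0,1} = 2
g(9) = mex{0,1} = 2
g(10) = mex{0,1} = 2
g(11) = mex{1} = 0
g(12) = mex{1,2} = 0
So g(12) = 0.
Row C is a plain Nim row of size 1, so its Grundy value is 1.
The value of a disjunctive sum is the nim-sum of the parts.
Combined value = 5 XOR 0 XOR 1 = 4.

4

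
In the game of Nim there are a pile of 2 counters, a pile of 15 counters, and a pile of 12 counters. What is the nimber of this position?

1

Bitwise XOR of the heap sizes:
  0010  (2)
  1111  (15)
  1100  (12)
  ----
  0001  (1)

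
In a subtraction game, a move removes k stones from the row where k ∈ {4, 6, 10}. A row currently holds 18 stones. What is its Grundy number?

1

Grundy values for subtraction set {4, 6, 10}:
k:     0  1  2  3  4  5  6  7  8  9 10 11 12 13 14 15 16 17 18
g(k):  0  0  0  0  1  1  1  1  2  2  2  2  3  3  0  0  0  0  1
So g(18) = 1.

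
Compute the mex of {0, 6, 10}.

1

0 is in the set but 1 is not, so the mex is 1.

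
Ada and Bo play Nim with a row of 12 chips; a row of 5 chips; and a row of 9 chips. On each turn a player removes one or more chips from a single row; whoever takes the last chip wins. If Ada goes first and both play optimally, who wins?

Write each in binary and XOR column by column:
  1100  (12)
  0101  (5)
  1001  (9)
  ----
  0000  (0)
The nim-sum is 0, so this is a P-position: the player to move is in a losing position under optimal play; Ada is about to move from it and so loses — Bo wins.

Bo wins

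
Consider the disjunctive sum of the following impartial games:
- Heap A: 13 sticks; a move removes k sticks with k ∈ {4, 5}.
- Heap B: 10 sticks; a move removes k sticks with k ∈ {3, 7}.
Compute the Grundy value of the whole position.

1

Build the Grundy sequence for heap A with g(k) = mex{g(k−s) : s ∈ {4, 5}, s ≤ k}:
k:     0  1  2  3  4  5  6  7  8  9 10 11 12 13
g(k):  0  0  0  0  1  1  1  1  2  0  0  0  0  1
So g(13) = 1.
For heap B, compute g(0), g(1), … with moves {3, 7}:
g(0) = mex{} = 0
g(1) = mex{} = 0
g(2) = mex{} = 0
g(3) = mex{0} = 1
g(4) = mex{0} = 1
g(5) = mex{0} = 1
g(6) = mex{1} = 0
g(7) = mex{0,1} = 2
g(8) = mex{0,1} = 2
g(9) = mex{0} = 1
g(10) = mex{1,2} = 0
So g(10) = 0.
The value of a disjunctive sum is the nim-sum of the parts.
Combined value = 1 ⊕ 0 = 1.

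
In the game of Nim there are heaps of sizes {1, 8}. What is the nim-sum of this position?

Compute the nim-sum pairwise:
1 ^ 8 = 9

9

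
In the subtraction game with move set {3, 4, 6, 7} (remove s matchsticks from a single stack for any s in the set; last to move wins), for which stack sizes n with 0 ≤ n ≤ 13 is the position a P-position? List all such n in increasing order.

0, 1, 2, 10, 11, 12

Grundy values for subtraction set {3, 4, 6, 7}:
g(0) = mex{} = 0
g(1) = mex{} = 0
g(2) = mex{} = 0
g(3) = mex{0} = 1
g(4) = mex{0} = 1
g(5) = mex{0} = 1
g(6) = mex{0,1} = 2
g(7) = mex{0,1} = 2
g(8) = mex{0,1} = 2
g(9) = mex{0,1,2} = 3
g(10) = mex{1,2} = 0
g(11) = mex{1,2} = 0
g(12) = mex{1,2,3} = 0
g(13) = mex{0,2,3} = 1
The P-positions (g = 0) in 0..13 are 0, 1, 2, 10, 11, 12.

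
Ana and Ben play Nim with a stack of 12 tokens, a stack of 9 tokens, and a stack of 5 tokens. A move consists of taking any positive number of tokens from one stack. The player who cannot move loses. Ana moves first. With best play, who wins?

Ben wins

Nim-sum: 12 ^ 9 ^ 5 = 0.
The nim-sum is 0, so this is a P-position: the player to move is in a losing position under optimal play; Ana is about to move from it and so loses — Ben wins.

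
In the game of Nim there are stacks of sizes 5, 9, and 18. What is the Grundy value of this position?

Compute the nim-sum pairwise:
5 XOR 9 = 12
12 XOR 18 = 30

30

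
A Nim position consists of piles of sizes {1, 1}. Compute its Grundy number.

0

Compute the nim-sum pairwise:
1 ⊕ 1 = 0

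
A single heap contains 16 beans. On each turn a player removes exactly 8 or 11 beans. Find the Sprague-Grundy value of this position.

2

Grundy values for subtraction set {8, 11}:
k:     0  1  2  3  4  5  6  7  8  9 10 11 12 13 14 15 16
g(k):  0  0  0  0  0  0  0  0  1  1  1  1  1  1  1  1  2
So g(16) = 2.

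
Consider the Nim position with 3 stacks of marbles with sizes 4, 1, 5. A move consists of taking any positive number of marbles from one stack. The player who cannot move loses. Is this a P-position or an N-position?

Write each in binary and XOR column by column:
  100  (4)
  001  (1)
  101  (5)
  ---
  000  (0)
The nim-sum is 0, so this is a P-position: the player to move is in a losing position under optimal play.

P-position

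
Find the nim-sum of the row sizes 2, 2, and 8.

8

Nim-sum: 2 ^ 2 ^ 8 = 8.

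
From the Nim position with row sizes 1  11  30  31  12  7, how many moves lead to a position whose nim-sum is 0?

0

Bitwise XOR of the heap sizes:
  00001  (1)
  01011  (11)
  11110  (30)
  11111  (31)
  01100  (12)
  00111  (7)
  -----
  00000  (0)
The nim-sum is already 0, so every move leaves a nonzero nim-sum — there are no winning moves.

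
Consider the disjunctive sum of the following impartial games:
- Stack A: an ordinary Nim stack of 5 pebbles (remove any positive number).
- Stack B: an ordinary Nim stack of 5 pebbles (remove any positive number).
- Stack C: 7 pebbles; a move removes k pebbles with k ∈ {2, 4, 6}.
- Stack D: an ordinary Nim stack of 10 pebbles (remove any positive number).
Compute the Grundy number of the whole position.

Stack A is a plain Nim stack of size 5, so its Grundy value is 5.
Stack B is a plain Nim stack of size 5, so its Grundy value is 5.
Grundy values for stack C (subtraction set {2, 4, 6}):
k:     0  1  2  3  4  5  6  7
g(k):  0  0  1  1  2  2  3  3
So g(7) = 3.
Stack D is a plain Nim stack of size 10, so its Grundy value is 10.
The value of a disjunctive sum is the nim-sum of the parts.
Combined value = 5 XOR 5 XOR 3 XOR 10 = 9.

9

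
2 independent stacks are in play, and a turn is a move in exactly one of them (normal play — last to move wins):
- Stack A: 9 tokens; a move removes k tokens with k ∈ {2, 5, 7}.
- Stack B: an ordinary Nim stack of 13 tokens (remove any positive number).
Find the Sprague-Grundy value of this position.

For stack A, compute g(0), g(1), … with moves {2, 5, 7}:
k:     0  1  2  3  4  5  6  7  8  9
g(k):  0  0  1  1  0  2  1  3  2  2
So g(9) = 2.
Stack B is a plain Nim stack of size 13, so its Grundy value is 13.
The value of a disjunctive sum is the nim-sum of the parts.
Combined value = 2 XOR 13 = 15.

15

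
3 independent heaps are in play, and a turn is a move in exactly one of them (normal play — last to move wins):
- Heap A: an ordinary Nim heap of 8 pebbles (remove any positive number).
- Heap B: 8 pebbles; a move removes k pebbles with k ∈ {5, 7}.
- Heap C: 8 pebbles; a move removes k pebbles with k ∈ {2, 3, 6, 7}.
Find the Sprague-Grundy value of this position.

Heap A is a plain Nim heap of size 8, so its Grundy value is 8.
Build the Grundy sequence for heap B with g(k) = mex{g(k−s) : s ∈ {5, 7}, s ≤ k}:
g(0) = mex{} = 0
g(1) = mex{} = 0
g(2) = mex{} = 0
g(3) = mex{} = 0
g(4) = mex{} = 0
g(5) = mex{0} = 1
g(6) = mex{0} = 1
g(7) = mex{0} = 1
g(8) = mex{0} = 1
So g(8) = 1.
Build the Grundy sequence for heap C with g(k) = mex{g(k−s) : s ∈ {2, 3, 6, 7}, s ≤ k}:
k:     0  1  2  3  4  5  6  7  8
g(k):  0  0  1  1  2  0  3  1  2
So g(8) = 2.
By the Sprague-Grundy theorem, the Grundy value of a sum of independent games is the XOR of the component values.
Combined value = 8 XOR 1 XOR 2 = 11.

11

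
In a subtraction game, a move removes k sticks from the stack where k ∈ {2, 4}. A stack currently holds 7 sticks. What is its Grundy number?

0

Grundy values for subtraction set {2, 4}:
g(0) = mex{} = 0
g(1) = mex{} = 0
g(2) = mex{0} = 1
g(3) = mex{0} = 1
g(4) = mex{0,1} = 2
g(5) = mex{0,1} = 2
g(6) = mex{1,2} = 0
g(7) = mex{1,2} = 0
So g(7) = 0.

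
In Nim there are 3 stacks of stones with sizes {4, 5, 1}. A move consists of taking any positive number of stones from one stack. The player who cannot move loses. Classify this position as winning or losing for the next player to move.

In binary:
  100  (4)
  101  (5)
  001  (1)
  ---
  000  (0)
The nim-sum is 0, so this is a P-position: the player to move is in a losing position under optimal play.

Losing position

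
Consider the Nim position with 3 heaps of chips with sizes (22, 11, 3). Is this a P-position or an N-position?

N-position

Compute the nim-sum pairwise:
22 ⊕ 11 = 29
29 ⊕ 3 = 30
The nim-sum is 30 ≠ 0, so this is an N-position: the player to move can win.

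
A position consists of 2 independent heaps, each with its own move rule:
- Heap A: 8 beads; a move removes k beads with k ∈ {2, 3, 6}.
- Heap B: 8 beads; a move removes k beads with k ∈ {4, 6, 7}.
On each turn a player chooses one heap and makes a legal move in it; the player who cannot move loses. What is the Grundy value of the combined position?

0

For heap A, compute g(0), g(1), … with moves {2, 3, 6}:
g(0) = mex{} = 0
g(1) = mex{} = 0
g(2) = mex{0} = 1
g(3) = mex{0} = 1
g(4) = mex{0,1} = 2
g(5) = mex{1} = 0
g(6) = mex{0,1,2} = 3
g(7) = mex{0,2} = 1
g(8) = mex{0,1,3} = 2
So g(8) = 2.
For heap B, compute g(0), g(1), … with moves {4, 6, 7}:
g(0) = mex{} = 0
g(1) = mex{} = 0
g(2) = mex{} = 0
g(3) = mex{} = 0
g(4) = mex{0} = 1
g(5) = mex{0} = 1
g(6) = mex{0} = 1
g(7) = mex{0} = 1
g(8) = mex{0,1} = 2
So g(8) = 2.
The value of a disjunctive sum is the nim-sum of the parts.
Combined value = 2 ⊕ 2 = 0.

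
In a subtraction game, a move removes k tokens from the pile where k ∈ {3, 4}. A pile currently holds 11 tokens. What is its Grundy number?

1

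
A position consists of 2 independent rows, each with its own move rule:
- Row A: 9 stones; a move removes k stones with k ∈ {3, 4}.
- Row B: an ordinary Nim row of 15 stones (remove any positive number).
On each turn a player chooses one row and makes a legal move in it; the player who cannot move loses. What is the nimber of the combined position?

15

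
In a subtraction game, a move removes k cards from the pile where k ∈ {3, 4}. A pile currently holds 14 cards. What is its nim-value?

0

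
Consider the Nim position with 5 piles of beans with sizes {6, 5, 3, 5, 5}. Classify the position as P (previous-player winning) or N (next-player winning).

P-position

Compute the nim-sum pairwise:
6 XOR 5 = 3
3 XOR 3 = 0
0 XOR 5 = 5
5 XOR 5 = 0
The nim-sum is 0, so this is a P-position: the player to move is in a losing position under optimal play.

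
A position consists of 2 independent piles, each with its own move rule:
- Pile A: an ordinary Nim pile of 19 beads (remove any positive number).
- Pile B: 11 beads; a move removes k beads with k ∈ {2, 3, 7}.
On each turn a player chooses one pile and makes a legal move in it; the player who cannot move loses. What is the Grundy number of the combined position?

Pile A is a plain Nim pile of size 19, so its Grundy value is 19.
Build the Grundy sequence for pile B with g(k) = mex{g(k−s) : s ∈ {2, 3, 7}, s ≤ k}:
k:     0  1  2  3  4  5  6  7  8  9 10 11
g(k):  0  0  1  1  2  0  0  1  1  2  0  0
So g(11) = 0.
The value of a disjunctive sum is the nim-sum of the parts.
Combined value = 19 XOR 0 = 19.

19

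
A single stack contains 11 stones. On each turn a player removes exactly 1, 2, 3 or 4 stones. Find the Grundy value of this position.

1

Build the Grundy sequence with g(k) = mex{g(k−s) : s ∈ {1, 2, 3, 4}, s ≤ k}:
k:     0  1  2  3  4  5  6  7  8  9 10 11
g(k):  0  1  2  3  4  0  1  2  3  4  0  1
So g(11) = 1.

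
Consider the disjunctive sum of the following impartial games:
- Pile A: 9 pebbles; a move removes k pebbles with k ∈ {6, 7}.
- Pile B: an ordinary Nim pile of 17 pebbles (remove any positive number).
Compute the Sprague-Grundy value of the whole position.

Grundy values for pile A (subtraction set {6, 7}):
g(0) = mex{} = 0
g(1) = mex{} = 0
g(2) = mex{} = 0
g(3) = mex{} = 0
g(4) = mex{} = 0
g(5) = mex{} = 0
g(6) = mex{0} = 1
g(7) = mex{0} = 1
g(8) = mex{0} = 1
g(9) = mex{0} = 1
So g(9) = 1.
Pile B is a plain Nim pile of size 17, so its Grundy value is 17.
The value of a disjunctive sum is the nim-sum of the parts.
Combined value = 1 XOR 17 = 16.

16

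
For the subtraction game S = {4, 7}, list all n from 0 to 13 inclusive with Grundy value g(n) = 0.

0, 1, 2, 3, 11, 12, 13

Compute g(0), g(1), … for moves {4, 7}:
k:     0  1  2  3  4  5  6  7  8  9 10 11 12 13
g(k):  0  0  0  0  1  1  1  1  2  2  2  0  0  0
The P-positions (g = 0) in 0..13 are 0, 1, 2, 3, 11, 12, 13.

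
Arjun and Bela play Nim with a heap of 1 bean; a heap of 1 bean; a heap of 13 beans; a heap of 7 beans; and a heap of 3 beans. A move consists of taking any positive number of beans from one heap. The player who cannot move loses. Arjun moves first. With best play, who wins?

Arjun wins

Compute the nim-sum pairwise:
1 ^ 1 = 0
0 ^ 13 = 13
13 ^ 7 = 10
10 ^ 3 = 9
The nim-sum is 9 ≠ 0, so this is an N-position: the player to move can win; Arjun has a winning move.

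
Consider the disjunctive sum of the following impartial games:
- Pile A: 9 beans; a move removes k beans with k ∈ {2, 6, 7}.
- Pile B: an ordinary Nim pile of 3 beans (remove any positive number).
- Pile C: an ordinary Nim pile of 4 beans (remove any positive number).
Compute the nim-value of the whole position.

7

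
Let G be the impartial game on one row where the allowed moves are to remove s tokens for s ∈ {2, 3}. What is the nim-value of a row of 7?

Build the Grundy sequence with g(k) = mex{g(k−s) : s ∈ {2, 3}, s ≤ k}:
g(0) = mex{} = 0
g(1) = mex{} = 0
g(2) = mex{0} = 1
g(3) = mex{0} = 1
g(4) = mex{0,1} = 2
g(5) = mex{1} = 0
g(6) = mex{1,2} = 0
g(7) = mex{0,2} = 1
So g(7) = 1.

1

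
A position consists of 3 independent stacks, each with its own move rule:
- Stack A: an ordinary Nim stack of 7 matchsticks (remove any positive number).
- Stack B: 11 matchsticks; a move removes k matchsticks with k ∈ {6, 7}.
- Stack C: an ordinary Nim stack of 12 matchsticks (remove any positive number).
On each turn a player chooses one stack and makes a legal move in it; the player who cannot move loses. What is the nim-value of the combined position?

10

Stack A is a plain Nim stack of size 7, so its Grundy value is 7.
For stack B, compute g(0), g(1), … with moves {6, 7}:
k:     0  1  2  3  4  5  6  7  8  9 10 11
g(k):  0  0  0  0  0  0  1  1  1  1  1  1
So g(11) = 1.
Stack C is a plain Nim stack of size 12, so its Grundy value is 12.
The value of a disjunctive sum is the nim-sum of the parts.
Combined value = 7 XOR 1 XOR 12 = 10.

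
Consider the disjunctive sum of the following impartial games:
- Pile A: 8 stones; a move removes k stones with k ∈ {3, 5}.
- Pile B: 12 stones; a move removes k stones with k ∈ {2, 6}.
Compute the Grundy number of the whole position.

For pile A, compute g(0), g(1), … with moves {3, 5}:
g(0) = mex{} = 0
g(1) = mex{} = 0
g(2) = mex{} = 0
g(3) = mex{0} = 1
g(4) = mex{0} = 1
g(5) = mex{0} = 1
g(6) = mex{0,1} = 2
g(7) = mex{0,1} = 2
g(8) = mex{1} = 0
So g(8) = 0.
Grundy values for pile B (subtraction set {2, 6}):
g(0) = mex{} = 0
g(1) = mex{} = 0
g(2) = mex{0} = 1
g(3) = mex{0} = 1
g(4) = mex{1} = 0
g(5) = mex{1} = 0
g(6) = mex{0} = 1
g(7) = mex{0} = 1
g(8) = mex{1} = 0
g(9) = mex{1} = 0
g(10) = mex{0} = 1
g(11) = mex{0} = 1
g(12) = mex{1} = 0
So g(12) = 0.
By the Sprague-Grundy theorem, the Grundy value of a sum of independent games is the XOR of the component values.
Combined value = 0 XOR 0 = 0.

0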